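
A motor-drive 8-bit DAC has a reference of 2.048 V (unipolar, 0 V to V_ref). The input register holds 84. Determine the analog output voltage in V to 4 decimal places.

LSB = 2.048 V / 2^8 = 8.000 mV.
V_out = 0 + 84 × 0.008 V = 0.672 V.

0.6720 V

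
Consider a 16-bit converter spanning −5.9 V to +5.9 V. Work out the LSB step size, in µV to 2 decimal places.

180.05 µV

Full-scale span = 11.8 V.
LSB = 11.8 / 2^16 = 11.8 / 65536 = 0.000180054 V = 180.05 µV.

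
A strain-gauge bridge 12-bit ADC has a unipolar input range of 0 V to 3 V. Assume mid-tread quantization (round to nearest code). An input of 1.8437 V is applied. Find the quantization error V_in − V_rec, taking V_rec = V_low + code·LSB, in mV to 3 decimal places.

0.194 mV

LSB = 3/2^12 = 0.732 mV.
(V_in − V_low)/LSB = (1.8437 − 0)/0.000732422 = 2517.2651 → code 2517 (round).
Code 2517 maps back to 0 + 2517×0.000732422 V = 1.8435059 V.
V_in − V_rec = 0.000194141 V = 0.194 mV.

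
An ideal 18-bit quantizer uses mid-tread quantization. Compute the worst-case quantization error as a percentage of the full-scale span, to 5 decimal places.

Rounding → worst-case error = ½ LSB = V_FS/2^19, so 100/524288 = 0.000190735 % of full scale.

0.00019 %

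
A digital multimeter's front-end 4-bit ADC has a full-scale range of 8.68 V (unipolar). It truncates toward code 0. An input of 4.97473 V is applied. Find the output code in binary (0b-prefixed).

Full-scale span = 8.68 V; LSB = 8.68/2^4 = 0.5425 V.
(V_in − V_low)/LSB = (4.97473 − 0) / 0.5425 = 9.170.
Floor → code 9.
In binary (0b-prefixed): 0b1001.

code 0b1001 (decimal 9)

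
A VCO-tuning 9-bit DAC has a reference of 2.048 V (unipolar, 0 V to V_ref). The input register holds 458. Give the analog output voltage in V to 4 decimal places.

LSB = 2.048 V / 2^9 = 4.000 mV.
V_out = 0 + 458 × 0.004 V = 1.832 V.

1.8320 V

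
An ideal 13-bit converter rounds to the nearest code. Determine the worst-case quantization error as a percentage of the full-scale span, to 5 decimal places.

0.00610 %

Rounding → worst-case error = ½ LSB = V_FS/2^14, so 100/16384 = 0.00610352 % of full scale.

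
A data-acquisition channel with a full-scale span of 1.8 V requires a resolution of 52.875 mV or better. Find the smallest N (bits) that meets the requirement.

Number of steps required ≥ 1.8 V / 52.875 mV = 34.04.
Need 2^N ≥ 34.04; 2^5 = 32, 2^6 = 64.
Minimum N = 6.

6 bits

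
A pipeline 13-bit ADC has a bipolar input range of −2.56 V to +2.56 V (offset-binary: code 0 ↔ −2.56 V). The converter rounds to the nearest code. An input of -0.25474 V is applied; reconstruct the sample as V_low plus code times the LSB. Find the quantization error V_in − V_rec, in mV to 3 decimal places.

0.260 mV

LSB = 5.12/2^13 = 0.625 mV.
(V_in − V_low)/LSB = (-0.25474 − (−2.56))/0.000625 = 3688.4160 → code 3688 (round).
Reconstructed: -0.255 V.
V_in − V_rec = 0.00026 V = 0.260 mV.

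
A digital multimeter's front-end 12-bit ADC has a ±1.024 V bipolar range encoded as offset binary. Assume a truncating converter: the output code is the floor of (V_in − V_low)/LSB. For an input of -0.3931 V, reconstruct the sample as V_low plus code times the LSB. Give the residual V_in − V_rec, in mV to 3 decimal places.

LSB = 2.048/2^12 = 0.500 mV.
(-0.3931 − (−1.024))/0.0005 = 1261.8000; ⌊·⌋ gives code 1261.
Code 1261 maps back to (−1.024) + 1261×0.0005 V = -0.3935 V.
V_in − V_rec = 0.0004 V = 0.400 mV.

0.400 mV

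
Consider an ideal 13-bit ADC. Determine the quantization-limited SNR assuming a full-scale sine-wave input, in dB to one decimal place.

80.0 dB

SNR ≈ 6.02·N + 1.76 dB = 6.02·13 + 1.76 = 80.02 dB.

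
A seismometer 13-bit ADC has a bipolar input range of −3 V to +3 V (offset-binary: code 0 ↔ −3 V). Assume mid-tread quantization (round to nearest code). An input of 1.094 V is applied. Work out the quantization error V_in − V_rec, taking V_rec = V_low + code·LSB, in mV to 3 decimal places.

-0.238 mV

One LSB is 6 V / 8192 = 0.732 mV.
(V_in − V_low)/LSB = (1.094 − (−3))/0.000732422 = 5589.6747 → code 5590 (round).
V_rec = (−3) + 5590·0.000732422 = 1.0942383 V.
Difference: -0.000238281 V → -0.238 mV.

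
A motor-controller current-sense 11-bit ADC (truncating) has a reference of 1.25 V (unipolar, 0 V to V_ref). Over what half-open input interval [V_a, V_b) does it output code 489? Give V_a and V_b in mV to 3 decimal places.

LSB = 1.25/2^11 = 0.610 mV.
V_a = V_low + 489·LSB = 0.298462 V; V_b = V_low + 490·LSB = 0.299072 V.

[298.462 mV, 299.072 mV)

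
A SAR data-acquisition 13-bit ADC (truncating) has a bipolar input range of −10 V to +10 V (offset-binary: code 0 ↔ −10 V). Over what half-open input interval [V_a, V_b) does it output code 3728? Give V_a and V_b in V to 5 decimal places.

[-0.89844 V, -0.89600 V)

LSB = 20/2^13 = 2.441 mV.
V_a = V_low + 3728·LSB = -0.898438 V; V_b = V_low + 3729·LSB = -0.895996 V.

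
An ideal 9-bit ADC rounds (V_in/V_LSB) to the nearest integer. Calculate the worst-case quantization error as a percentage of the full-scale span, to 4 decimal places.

0.0977 %

Rounding → worst-case error = ½ LSB = V_FS/2^10, so 100/1024 = 0.0976562 % of full scale.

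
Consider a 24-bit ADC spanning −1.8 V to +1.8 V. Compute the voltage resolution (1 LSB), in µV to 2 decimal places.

Full-scale span = 3.6 V.
LSB = 3.6 / 2^24 = 3.6 / 16777216 = 2.14577e-07 V = 0.21 µV.

0.21 µV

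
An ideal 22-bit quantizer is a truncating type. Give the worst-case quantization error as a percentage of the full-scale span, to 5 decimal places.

Truncating → worst-case error = 1 LSB = V_FS/2^22, so 100/4194304 = 2.38419e-05 % of full scale.

0.00002 %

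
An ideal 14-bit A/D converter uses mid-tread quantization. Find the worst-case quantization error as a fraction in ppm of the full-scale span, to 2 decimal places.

30.52 ppm

Rounding → worst-case error = ½ LSB = V_FS/2^15, so 1e+06/32768 = 30.5176 ppm of full scale.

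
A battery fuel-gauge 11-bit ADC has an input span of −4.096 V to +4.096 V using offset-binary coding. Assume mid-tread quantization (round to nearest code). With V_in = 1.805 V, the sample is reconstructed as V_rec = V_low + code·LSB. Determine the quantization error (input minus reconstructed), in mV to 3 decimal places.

LSB = 8.192/2^11 = 4.000 mV.
(1.805 − (−4.096))/0.004 = 1475.2500; round gives code 1475.
Reconstructed: 1.804 V.
Difference: 0.001 V → 1.000 mV.

1.000 mV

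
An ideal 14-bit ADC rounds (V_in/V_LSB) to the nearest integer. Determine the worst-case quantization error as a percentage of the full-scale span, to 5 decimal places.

Rounding → worst-case error = ½ LSB = V_FS/2^15, so 100/32768 = 0.00305176 % of full scale.

0.00305 %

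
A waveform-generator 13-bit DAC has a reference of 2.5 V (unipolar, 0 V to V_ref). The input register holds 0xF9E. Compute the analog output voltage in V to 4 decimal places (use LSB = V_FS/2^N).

LSB = 2.5 V / 2^13 = 305.18 µV.
Code 0xF9E = 3998 decimal.
V_out = 0 + 3998 × 0.000305176 V = 1.22009 V.

1.2201 V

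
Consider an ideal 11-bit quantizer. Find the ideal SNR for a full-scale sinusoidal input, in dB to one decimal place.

SNR ≈ 6.02·N + 1.76 dB = 6.02·11 + 1.76 = 67.98 dB.

68.0 dB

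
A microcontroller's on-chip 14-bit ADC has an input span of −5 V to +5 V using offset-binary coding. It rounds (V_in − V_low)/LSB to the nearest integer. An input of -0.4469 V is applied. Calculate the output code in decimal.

LSB = 10 V / 16384 = 0.610 mV.
(-0.4469 − (−5)) / 0.000610352 = 7459.799 LSBs.
So the output code is 7460.

code 7460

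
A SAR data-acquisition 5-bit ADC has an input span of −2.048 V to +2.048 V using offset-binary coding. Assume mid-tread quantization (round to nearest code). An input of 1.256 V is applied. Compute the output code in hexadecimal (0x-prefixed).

code 0x1A (decimal 26)

LSB = 4.096 V / 32 = 128.000 mV.
Input sits at 25.812 steps above V_low.
Round → code 26.
In hexadecimal (0x-prefixed): 0x1A.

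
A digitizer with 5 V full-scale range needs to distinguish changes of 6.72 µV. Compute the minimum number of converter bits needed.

20 bits

Number of steps required ≥ 5 V / 6.72 µV = 744047.62.
Need 2^N ≥ 744047.62; 2^19 = 524288, 2^20 = 1048576.
Minimum N = 20.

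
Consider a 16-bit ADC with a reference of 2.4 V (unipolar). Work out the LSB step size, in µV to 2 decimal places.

36.62 µV

Full-scale span = 2.4 V.
LSB = 2.4 / 2^16 = 2.4 / 65536 = 3.66211e-05 V = 36.62 µV.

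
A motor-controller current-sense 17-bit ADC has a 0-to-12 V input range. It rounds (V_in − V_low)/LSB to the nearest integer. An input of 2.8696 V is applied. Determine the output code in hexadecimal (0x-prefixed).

With 131072 levels over 12 V, one step is 91.55 µV.
Input sits at 31343.684 steps above V_low.
Round → code 31344.
In hexadecimal (0x-prefixed): 0x7A70.

code 0x7A70 (decimal 31344)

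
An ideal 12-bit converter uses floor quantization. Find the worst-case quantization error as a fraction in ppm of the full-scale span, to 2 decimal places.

244.14 ppm

Truncating → worst-case error = 1 LSB = V_FS/2^12, so 1e+06/4096 = 244.141 ppm of full scale.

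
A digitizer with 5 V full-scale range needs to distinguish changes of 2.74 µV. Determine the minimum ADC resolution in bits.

21 bits

Number of steps required ≥ 5 V / 2.74 µV = 1824817.52.
Need 2^N ≥ 1824817.52; 2^20 = 1048576, 2^21 = 2097152.
Minimum N = 21.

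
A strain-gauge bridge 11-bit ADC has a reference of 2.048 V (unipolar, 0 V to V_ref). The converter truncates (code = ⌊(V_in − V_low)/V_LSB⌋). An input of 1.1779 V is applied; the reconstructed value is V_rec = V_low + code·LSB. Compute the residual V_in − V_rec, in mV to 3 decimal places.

0.900 mV

One LSB is 2.048 V / 2048 = 1.000 mV.
(V_in − V_low)/LSB = (1.1779 − 0)/0.001 = 1177.9000 → code 1177 (floor).
Reconstructed: 1.177 V.
Difference: 0.0009 V → 0.900 mV.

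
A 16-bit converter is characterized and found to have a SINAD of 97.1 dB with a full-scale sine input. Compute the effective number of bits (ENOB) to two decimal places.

15.84 bits

ENOB = (SINAD − 1.76) / 6.02 = (97.1 − 1.76)/6.02 = 15.837.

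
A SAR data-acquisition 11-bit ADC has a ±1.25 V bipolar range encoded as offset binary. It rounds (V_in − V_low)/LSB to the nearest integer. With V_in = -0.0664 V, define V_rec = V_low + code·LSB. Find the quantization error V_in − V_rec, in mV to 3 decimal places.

-0.482 mV

Step size: 2.5 V ÷ 2^11 = 1.221 mV.
Scaled input = 969.6051 LSBs, so code = 970.
V_rec = (−1.25) + 970·0.0012207 = -0.065917969 V.
V_in − V_rec = -0.000482031 V = -0.482 mV.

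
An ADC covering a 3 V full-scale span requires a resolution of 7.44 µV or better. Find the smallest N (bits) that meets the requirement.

19 bits

Number of steps required ≥ 3 V / 7.44 µV = 403225.81.
Need 2^N ≥ 403225.81; 2^18 = 262144, 2^19 = 524288.
Minimum N = 19.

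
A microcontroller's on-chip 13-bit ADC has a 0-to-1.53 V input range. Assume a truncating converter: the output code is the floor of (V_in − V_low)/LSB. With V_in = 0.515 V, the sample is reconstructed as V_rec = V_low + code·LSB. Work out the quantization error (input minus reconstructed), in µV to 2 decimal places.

81.79 µV

One LSB is 1.53 V / 8192 = 186.77 µV.
Scaled input = 2757.4379 LSBs, so code = 2757.
Code 2757 maps back to 0 + 2757×0.000186768 V = 0.51491821 V.
Error = 0.515 − 0.51491821 = 8.17871e-05 V = 81.79 µV.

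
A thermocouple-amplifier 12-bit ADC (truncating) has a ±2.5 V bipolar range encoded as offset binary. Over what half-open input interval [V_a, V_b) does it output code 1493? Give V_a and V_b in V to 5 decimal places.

[-0.67749 V, -0.67627 V)

LSB = 5/2^12 = 1.221 mV.
V_a = V_low + 1493·LSB = -0.67749 V; V_b = V_low + 1494·LSB = -0.67627 V.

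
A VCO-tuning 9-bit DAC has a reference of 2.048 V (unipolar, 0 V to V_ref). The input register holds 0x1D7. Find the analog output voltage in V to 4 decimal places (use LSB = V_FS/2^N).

1.8840 V

LSB = 2.048 V / 2^9 = 4.000 mV.
Code 0x1D7 = 471 decimal.
V_out = 0 + 471 × 0.004 V = 1.884 V.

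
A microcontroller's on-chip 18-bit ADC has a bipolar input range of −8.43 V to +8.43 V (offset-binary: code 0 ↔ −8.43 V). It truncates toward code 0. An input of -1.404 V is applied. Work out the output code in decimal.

code 109242

With 262144 levels over 16.86 V, one step is 64.32 µV.
(V_in − V_low)/LSB = (-1.404 − (−8.43)) / 6.43158e-05 = 109242.215.
⌊·⌋(109242.215) = 109242.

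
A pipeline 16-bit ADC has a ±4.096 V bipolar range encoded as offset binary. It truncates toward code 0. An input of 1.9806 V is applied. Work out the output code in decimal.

LSB = 8.192 V / 65536 = 125.00 µV.
(1.9806 − (−4.096)) / 0.000125 = 48612.800 LSBs.
⌊·⌋(48612.800) = 48612.

code 48612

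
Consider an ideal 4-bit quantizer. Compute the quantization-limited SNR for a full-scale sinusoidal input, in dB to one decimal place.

25.8 dB

SNR ≈ 6.02·N + 1.76 dB = 6.02·4 + 1.76 = 25.84 dB.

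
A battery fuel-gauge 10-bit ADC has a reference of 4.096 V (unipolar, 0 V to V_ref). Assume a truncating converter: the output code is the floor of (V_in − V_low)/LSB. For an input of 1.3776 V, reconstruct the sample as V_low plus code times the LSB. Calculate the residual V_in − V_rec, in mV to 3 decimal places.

LSB = 4.096/2^10 = 4.000 mV.
Scaled input = 344.4000 LSBs, so code = 344.
Reconstructed: 1.376 V.
Difference: 0.0016 V → 1.600 mV.

1.600 mV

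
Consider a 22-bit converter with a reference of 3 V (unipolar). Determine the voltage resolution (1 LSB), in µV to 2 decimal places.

0.72 µV

Full-scale span = 3 V.
LSB = 3 / 2^22 = 3 / 4194304 = 7.15256e-07 V = 0.72 µV.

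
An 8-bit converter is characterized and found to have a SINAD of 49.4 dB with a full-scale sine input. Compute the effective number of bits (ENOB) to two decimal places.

ENOB = (SINAD − 1.76) / 6.02 = (49.4 − 1.76)/6.02 = 7.914.

7.91 bits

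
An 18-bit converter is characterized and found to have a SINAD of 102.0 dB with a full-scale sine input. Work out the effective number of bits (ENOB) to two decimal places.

16.65 bits

ENOB = (SINAD − 1.76) / 6.02 = (102.0 − 1.76)/6.02 = 16.651.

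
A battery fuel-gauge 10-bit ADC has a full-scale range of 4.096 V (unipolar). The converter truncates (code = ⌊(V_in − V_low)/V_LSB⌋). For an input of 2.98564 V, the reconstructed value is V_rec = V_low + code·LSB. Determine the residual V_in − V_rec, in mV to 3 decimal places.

1.640 mV

LSB = 4.096/2^10 = 4.000 mV.
Scaled input = 746.4100 LSBs, so code = 746.
Reconstructed: 2.984 V.
Difference: 0.00164 V → 1.640 mV.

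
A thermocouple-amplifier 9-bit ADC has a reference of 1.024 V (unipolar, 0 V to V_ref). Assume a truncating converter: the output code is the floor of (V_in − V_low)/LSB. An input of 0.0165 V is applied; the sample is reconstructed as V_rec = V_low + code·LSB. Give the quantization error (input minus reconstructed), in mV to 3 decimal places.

0.500 mV

One LSB is 1.024 V / 512 = 2.000 mV.
Scaled input = 8.2500 LSBs, so code = 8.
Reconstructed: 0.016 V.
Error = 0.0165 − 0.016 = 0.0005 V = 0.500 mV.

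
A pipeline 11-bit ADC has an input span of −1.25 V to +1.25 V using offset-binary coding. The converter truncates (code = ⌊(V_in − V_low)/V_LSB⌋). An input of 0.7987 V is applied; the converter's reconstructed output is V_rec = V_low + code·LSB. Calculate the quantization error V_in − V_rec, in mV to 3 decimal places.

0.360 mV

One LSB is 2.5 V / 2048 = 1.221 mV.
Scaled input = 1678.2950 LSBs, so code = 1678.
Code 1678 maps back to (−1.25) + 1678×0.0012207 V = 0.79833984 V.
Error = 0.7987 − 0.79833984 = 0.000360156 V = 0.360 mV.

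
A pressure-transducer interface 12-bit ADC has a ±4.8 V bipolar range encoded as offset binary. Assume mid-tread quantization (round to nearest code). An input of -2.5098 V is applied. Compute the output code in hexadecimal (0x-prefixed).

With 4096 levels over 9.6 V, one step is 2.344 mV.
(-2.5098 − (−4.8)) / 0.00234375 = 977.152 LSBs.
Round → code 977.
In hexadecimal (0x-prefixed): 0x3D1.

code 0x3D1 (decimal 977)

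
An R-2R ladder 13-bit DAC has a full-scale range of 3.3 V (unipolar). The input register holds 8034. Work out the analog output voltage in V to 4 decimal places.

LSB = 3.3 V / 2^13 = 402.83 µV.
V_out = 0 + 8034 × 0.000402832 V = 3.23635 V.

3.2364 V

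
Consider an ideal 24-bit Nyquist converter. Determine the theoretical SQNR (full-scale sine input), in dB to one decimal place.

SNR ≈ 6.02·N + 1.76 dB = 6.02·24 + 1.76 = 146.24 dB.

146.2 dB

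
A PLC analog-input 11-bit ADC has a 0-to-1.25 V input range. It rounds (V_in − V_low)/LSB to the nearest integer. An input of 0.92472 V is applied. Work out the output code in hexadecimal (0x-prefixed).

code 0x5EB (decimal 1515)

With 2048 levels over 1.25 V, one step is 0.610 mV.
(0.92472 − 0) / 0.000610352 = 1515.061 LSBs.
So the output code is 1515.
In hexadecimal (0x-prefixed): 0x5EB.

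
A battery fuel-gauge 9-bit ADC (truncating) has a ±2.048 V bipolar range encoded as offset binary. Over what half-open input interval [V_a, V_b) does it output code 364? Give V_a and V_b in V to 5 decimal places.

LSB = 4.096/2^9 = 8.000 mV.
V_a = V_low + 364·LSB = 0.864 V; V_b = V_low + 365·LSB = 0.872 V.

[0.86400 V, 0.87200 V)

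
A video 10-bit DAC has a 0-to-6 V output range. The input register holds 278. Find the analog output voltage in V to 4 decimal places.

1.6289 V

LSB = 6 V / 2^10 = 5.859 mV.
V_out = 0 + 278 × 0.00585938 V = 1.62891 V.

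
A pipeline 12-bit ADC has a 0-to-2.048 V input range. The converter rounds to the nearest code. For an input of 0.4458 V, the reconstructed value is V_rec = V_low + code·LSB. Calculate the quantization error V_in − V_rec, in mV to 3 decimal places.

One LSB is 2.048 V / 4096 = 0.500 mV.
Scaled input = 891.6000 LSBs, so code = 892.
Reconstructed: 0.446 V.
Difference: -0.0002 V → -0.200 mV.

-0.200 mV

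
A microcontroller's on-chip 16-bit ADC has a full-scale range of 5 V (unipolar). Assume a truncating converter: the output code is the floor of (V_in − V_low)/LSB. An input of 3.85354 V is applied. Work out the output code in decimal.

Full-scale span = 5 V; LSB = 5/2^16 = 76.29 µV.
Input sits at 50509.119 steps above V_low.
So the output code is 50509.

code 50509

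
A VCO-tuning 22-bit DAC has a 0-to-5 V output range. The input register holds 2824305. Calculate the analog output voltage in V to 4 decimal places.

3.3668 V

LSB = 5 V / 2^22 = 1.19 µV.
V_out = 0 + 2824305 × 1.19209e-06 V = 3.36683 V.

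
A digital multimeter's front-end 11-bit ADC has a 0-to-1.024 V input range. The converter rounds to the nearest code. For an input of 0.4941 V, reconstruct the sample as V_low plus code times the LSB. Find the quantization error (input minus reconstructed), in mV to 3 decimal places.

LSB = 1.024/2^11 = 0.500 mV.
Scaled input = 988.2000 LSBs, so code = 988.
Code 988 maps back to 0 + 988×0.0005 V = 0.494 V.
Difference: 0.0001 V → 0.100 mV.

0.100 mV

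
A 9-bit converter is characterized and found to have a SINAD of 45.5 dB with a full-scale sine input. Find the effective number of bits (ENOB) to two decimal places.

7.27 bits

ENOB = (SINAD − 1.76) / 6.02 = (45.5 − 1.76)/6.02 = 7.266.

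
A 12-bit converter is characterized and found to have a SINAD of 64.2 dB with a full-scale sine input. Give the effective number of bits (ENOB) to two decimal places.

10.37 bits

ENOB = (SINAD − 1.76) / 6.02 = (64.2 − 1.76)/6.02 = 10.372.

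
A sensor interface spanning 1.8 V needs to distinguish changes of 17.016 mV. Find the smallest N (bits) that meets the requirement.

Number of steps required ≥ 1.8 V / 17.016 mV = 105.78.
Need 2^N ≥ 105.78; 2^6 = 64, 2^7 = 128.
Minimum N = 7.

7 bits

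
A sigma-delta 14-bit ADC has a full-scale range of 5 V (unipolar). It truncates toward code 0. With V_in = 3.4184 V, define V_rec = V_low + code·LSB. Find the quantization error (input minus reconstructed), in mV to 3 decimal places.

0.126 mV

One LSB is 5 V / 16384 = 305.18 µV.
Scaled input = 11201.4131 LSBs, so code = 11201.
Code 11201 maps back to 0 + 11201×0.000305176 V = 3.4182739 V.
V_in − V_rec = 0.000126074 V = 0.126 mV.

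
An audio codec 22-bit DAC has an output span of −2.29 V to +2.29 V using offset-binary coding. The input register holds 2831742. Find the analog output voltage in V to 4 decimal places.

0.8021 V

LSB = 4.58 V / 2^22 = 1.09 µV.
V_out = (−2.29) + 2831742 × 1.09196e-06 V = 0.802141 V.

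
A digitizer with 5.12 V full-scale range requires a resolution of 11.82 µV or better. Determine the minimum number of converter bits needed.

19 bits

Number of steps required ≥ 5.12 V / 11.82 µV = 433164.13.
Need 2^N ≥ 433164.13; 2^18 = 262144, 2^19 = 524288.
Minimum N = 19.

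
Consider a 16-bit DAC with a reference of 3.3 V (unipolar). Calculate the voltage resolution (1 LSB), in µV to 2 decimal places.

Full-scale span = 3.3 V.
LSB = 3.3 / 2^16 = 3.3 / 65536 = 5.0354e-05 V = 50.35 µV.

50.35 µV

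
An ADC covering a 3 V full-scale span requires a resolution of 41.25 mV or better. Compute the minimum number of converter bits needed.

Number of steps required ≥ 3 V / 41.25 mV = 72.73.
Need 2^N ≥ 72.73; 2^6 = 64, 2^7 = 128.
Minimum N = 7.

7 bits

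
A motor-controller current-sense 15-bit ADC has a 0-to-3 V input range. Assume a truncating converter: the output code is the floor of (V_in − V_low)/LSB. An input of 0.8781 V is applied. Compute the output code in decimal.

code 9591

With 32768 levels over 3 V, one step is 91.55 µV.
Input sits at 9591.194 steps above V_low.
So the output code is 9591.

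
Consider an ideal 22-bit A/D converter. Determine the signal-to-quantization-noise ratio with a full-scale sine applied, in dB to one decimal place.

SNR ≈ 6.02·N + 1.76 dB = 6.02·22 + 1.76 = 134.20 dB.

134.2 dB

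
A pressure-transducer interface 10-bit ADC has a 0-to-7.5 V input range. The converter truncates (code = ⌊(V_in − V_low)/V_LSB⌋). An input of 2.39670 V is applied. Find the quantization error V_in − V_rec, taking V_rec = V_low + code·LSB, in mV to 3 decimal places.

LSB = 7.5/2^10 = 7.324 mV.
(V_in − V_low)/LSB = (2.39670 − 0)/0.00732422 = 327.2294 → code 327 (floor).
V_rec = 0 + 327·0.00732422 = 2.3950195 V.
Error = 2.39670 − 2.3950195 = 0.00168047 V = 1.680 mV.

1.680 mV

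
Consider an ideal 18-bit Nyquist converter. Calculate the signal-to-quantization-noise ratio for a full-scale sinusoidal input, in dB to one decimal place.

110.1 dB

SNR ≈ 6.02·N + 1.76 dB = 6.02·18 + 1.76 = 110.12 dB.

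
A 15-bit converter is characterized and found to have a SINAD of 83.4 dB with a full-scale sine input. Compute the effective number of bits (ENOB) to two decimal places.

13.56 bits

ENOB = (SINAD − 1.76) / 6.02 = (83.4 − 1.76)/6.02 = 13.561.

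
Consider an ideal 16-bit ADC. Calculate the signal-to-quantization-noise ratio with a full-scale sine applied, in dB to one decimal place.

98.1 dB

SNR ≈ 6.02·N + 1.76 dB = 6.02·16 + 1.76 = 98.08 dB.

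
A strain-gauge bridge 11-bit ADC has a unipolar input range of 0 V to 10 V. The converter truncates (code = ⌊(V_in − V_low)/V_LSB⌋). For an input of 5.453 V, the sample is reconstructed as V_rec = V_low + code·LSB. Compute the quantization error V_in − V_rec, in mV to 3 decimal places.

3.781 mV

Step size: 10 V ÷ 2^11 = 4.883 mV.
(V_in − V_low)/LSB = (5.453 − 0)/0.00488281 = 1116.7744 → code 1116 (floor).
Code 1116 maps back to 0 + 1116×0.00488281 V = 5.4492188 V.
Difference: 0.00378125 V → 3.781 mV.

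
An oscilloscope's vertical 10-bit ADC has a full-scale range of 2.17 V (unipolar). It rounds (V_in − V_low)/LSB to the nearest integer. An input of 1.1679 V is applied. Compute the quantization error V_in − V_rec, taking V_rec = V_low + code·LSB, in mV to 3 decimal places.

0.254 mV

One LSB is 2.17 V / 1024 = 2.119 mV.
(V_in − V_low)/LSB = (1.1679 − 0)/0.00211914 = 551.1196 → code 551 (round).
V_rec = 0 + 551·0.00211914 = 1.1676465 V.
V_in − V_rec = 0.000253516 V = 0.254 mV.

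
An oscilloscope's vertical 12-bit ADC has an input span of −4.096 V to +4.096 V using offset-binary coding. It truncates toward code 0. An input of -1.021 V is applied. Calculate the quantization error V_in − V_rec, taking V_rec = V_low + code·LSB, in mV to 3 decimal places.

1.000 mV

LSB = 8.192/2^12 = 2.000 mV.
Scaled input = 1537.5000 LSBs, so code = 1537.
Reconstructed: -1.022 V.
Error = -1.021 − (−1.022) = 0.001 V = 1.000 mV.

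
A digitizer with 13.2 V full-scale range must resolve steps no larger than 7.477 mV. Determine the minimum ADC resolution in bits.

11 bits

Number of steps required ≥ 13.2 V / 7.477 mV = 1765.41.
Need 2^N ≥ 1765.41; 2^10 = 1024, 2^11 = 2048.
Minimum N = 11.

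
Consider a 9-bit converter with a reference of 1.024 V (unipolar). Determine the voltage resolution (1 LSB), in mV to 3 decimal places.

Full-scale span = 1.024 V.
LSB = 1.024 / 2^9 = 1.024 / 512 = 0.002 V = 2.000 mV.

2.000 mV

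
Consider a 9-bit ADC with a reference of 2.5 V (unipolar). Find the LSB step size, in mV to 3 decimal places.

Full-scale span = 2.5 V.
LSB = 2.5 / 2^9 = 2.5 / 512 = 0.00488281 V = 4.883 mV.

4.883 mV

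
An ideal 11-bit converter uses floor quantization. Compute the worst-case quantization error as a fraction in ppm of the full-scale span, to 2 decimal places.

Truncating → worst-case error = 1 LSB = V_FS/2^11, so 1e+06/2048 = 488.281 ppm of full scale.

488.28 ppm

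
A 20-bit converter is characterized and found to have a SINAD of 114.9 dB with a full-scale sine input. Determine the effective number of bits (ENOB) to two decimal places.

18.79 bits

ENOB = (SINAD − 1.76) / 6.02 = (114.9 − 1.76)/6.02 = 18.794.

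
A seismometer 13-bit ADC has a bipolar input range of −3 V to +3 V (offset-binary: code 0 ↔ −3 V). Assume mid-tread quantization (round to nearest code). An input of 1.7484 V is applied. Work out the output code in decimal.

code 6483

LSB = 6 V / 8192 = 0.732 mV.
Input sits at 6483.149 steps above V_low.
round(6483.149) = 6483.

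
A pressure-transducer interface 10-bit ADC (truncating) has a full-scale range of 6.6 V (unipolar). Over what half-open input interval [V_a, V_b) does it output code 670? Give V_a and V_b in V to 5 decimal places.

LSB = 6.6/2^10 = 6.445 mV.
V_a = V_low + 670·LSB = 4.31836 V; V_b = V_low + 671·LSB = 4.3248 V.

[4.31836 V, 4.32480 V)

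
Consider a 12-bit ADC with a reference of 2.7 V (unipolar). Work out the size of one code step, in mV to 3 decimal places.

Full-scale span = 2.7 V.
LSB = 2.7 / 2^12 = 2.7 / 4096 = 0.00065918 V = 0.659 mV.

0.659 mV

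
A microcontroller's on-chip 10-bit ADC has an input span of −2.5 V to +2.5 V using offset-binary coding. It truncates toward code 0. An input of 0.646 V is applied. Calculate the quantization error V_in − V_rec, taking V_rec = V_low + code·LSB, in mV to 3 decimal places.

Step size: 5 V ÷ 2^10 = 4.883 mV.
(0.646 − (−2.5))/0.00488281 = 644.3008; ⌊·⌋ gives code 644.
V_rec = (−2.5) + 644·0.00488281 = 0.64453125 V.
Error = 0.646 − 0.64453125 = 0.00146875 V = 1.469 mV.

1.469 mV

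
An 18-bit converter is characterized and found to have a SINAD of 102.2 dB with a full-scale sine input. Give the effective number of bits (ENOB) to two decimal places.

ENOB = (SINAD − 1.76) / 6.02 = (102.2 − 1.76)/6.02 = 16.684.

16.68 bits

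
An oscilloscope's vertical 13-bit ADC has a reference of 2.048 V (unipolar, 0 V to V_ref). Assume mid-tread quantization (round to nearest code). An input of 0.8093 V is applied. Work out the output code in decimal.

code 3237

Full-scale span = 2.048 V; LSB = 2.048/2^13 = 250.00 µV.
(V_in − V_low)/LSB = (0.8093 − 0) / 0.00025 = 3237.200.
So the output code is 3237.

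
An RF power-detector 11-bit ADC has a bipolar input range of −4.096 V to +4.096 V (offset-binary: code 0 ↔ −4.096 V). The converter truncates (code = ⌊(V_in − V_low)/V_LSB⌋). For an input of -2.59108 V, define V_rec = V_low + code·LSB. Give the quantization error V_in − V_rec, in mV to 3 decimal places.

Step size: 8.192 V ÷ 2^11 = 4.000 mV.
(V_in − V_low)/LSB = (-2.59108 − (−4.096))/0.004 = 376.2300 → code 376 (floor).
V_rec = (−4.096) + 376·0.004 = -2.592 V.
V_in − V_rec = 0.00092 V = 0.920 mV.

0.920 mV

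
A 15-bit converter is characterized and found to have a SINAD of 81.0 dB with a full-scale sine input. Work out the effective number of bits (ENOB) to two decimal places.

13.16 bits

ENOB = (SINAD − 1.76) / 6.02 = (81.0 − 1.76)/6.02 = 13.163.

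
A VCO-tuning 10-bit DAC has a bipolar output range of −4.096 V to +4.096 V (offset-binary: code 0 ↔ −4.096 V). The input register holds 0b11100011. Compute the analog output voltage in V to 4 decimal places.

-2.2800 V

LSB = 8.192 V / 2^10 = 8.000 mV.
Code 0b11100011 = 227 decimal.
V_out = (−4.096) + 227 × 0.008 V = -2.28 V.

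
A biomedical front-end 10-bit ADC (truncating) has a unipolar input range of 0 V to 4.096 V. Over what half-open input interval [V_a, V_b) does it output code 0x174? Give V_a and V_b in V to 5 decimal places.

LSB = 4.096/2^10 = 4.000 mV.
Code 0x174 = 372 decimal.
V_a = V_low + 372·LSB = 1.488 V; V_b = V_low + 373·LSB = 1.492 V.

[1.48800 V, 1.49200 V)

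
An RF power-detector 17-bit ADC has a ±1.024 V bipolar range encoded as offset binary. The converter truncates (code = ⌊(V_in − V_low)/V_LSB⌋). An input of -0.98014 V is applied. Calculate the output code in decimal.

code 2807

Full-scale span = 2.048 V; LSB = 2.048/2^17 = 15.62 µV.
(-0.98014 − (−1.024)) / 1.5625e-05 = 2807.040 LSBs.
Floor → code 2807.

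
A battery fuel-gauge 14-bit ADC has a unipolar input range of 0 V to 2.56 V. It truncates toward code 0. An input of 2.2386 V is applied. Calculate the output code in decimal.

LSB = 2.56 V / 16384 = 156.25 µV.
(V_in − V_low)/LSB = (2.2386 − 0) / 0.00015625 = 14327.040.
⌊·⌋(14327.040) = 14327.

code 14327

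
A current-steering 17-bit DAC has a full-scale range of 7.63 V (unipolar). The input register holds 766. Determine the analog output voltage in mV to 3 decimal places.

44.591 mV

LSB = 7.63 V / 2^17 = 58.21 µV.
V_out = 0 + 766 × 5.82123e-05 V = 0.0445906 V.
= 44.591 mV.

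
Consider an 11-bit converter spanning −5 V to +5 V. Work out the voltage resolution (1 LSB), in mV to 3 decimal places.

4.883 mV

Full-scale span = 10 V.
LSB = 10 / 2^11 = 10 / 2048 = 0.00488281 V = 4.883 mV.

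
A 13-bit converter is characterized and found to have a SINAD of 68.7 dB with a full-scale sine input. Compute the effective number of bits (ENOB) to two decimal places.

ENOB = (SINAD − 1.76) / 6.02 = (68.7 − 1.76)/6.02 = 11.120.

11.12 bits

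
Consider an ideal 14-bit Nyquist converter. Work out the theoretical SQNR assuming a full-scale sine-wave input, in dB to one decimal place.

SNR ≈ 6.02·N + 1.76 dB = 6.02·14 + 1.76 = 86.04 dB.

86.0 dB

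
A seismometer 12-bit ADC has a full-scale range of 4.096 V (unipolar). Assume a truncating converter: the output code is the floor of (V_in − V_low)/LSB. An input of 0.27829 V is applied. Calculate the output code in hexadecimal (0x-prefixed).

With 4096 levels over 4.096 V, one step is 1.000 mV.
(V_in − V_low)/LSB = (0.27829 − 0) / 0.001 = 278.290.
Floor → code 278.
In hexadecimal (0x-prefixed): 0x116.

code 0x116 (decimal 278)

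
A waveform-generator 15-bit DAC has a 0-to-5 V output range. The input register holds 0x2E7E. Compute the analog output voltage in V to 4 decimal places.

1.8161 V

LSB = 5 V / 2^15 = 152.59 µV.
Code 0x2E7E = 11902 decimal.
V_out = 0 + 11902 × 0.000152588 V = 1.8161 V.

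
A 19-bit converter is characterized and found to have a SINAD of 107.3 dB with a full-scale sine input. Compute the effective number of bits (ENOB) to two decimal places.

ENOB = (SINAD − 1.76) / 6.02 = (107.3 − 1.76)/6.02 = 17.532.

17.53 bits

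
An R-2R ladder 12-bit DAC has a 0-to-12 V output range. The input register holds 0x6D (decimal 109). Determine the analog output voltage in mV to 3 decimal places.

LSB = 12 V / 2^12 = 2.930 mV.
Code 0x6D = 109 decimal.
V_out = 0 + 109 × 0.00292969 V = 0.319336 V.
= 319.336 mV.

319.336 mV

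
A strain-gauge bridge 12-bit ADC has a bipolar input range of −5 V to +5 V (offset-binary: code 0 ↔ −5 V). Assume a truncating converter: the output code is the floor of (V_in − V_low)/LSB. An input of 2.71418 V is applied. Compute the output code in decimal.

code 3159

With 4096 levels over 10 V, one step is 2.441 mV.
(2.71418 − (−5)) / 0.00244141 = 3159.728 LSBs.
⌊·⌋(3159.728) = 3159.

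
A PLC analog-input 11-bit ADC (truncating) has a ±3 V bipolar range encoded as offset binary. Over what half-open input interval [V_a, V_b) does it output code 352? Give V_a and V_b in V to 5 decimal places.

LSB = 6/2^11 = 2.930 mV.
V_a = V_low + 352·LSB = -1.96875 V; V_b = V_low + 353·LSB = -1.96582 V.

[-1.96875 V, -1.96582 V)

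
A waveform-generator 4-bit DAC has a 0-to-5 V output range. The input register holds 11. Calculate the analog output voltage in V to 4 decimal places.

3.4375 V

LSB = 5 V / 2^4 = 312.500 mV.
V_out = 0 + 11 × 0.3125 V = 3.4375 V.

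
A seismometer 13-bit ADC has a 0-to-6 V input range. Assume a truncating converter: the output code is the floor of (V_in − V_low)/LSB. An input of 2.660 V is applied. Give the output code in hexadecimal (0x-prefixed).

code 0xE2F (decimal 3631)

Full-scale span = 6 V; LSB = 6/2^13 = 0.732 mV.
Input sits at 3631.787 steps above V_low.
⌊·⌋(3631.787) = 3631.
In hexadecimal (0x-prefixed): 0xE2F.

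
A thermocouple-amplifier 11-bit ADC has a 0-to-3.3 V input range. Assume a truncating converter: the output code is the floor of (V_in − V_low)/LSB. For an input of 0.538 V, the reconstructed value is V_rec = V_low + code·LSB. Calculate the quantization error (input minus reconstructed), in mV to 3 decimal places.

1.428 mV

LSB = 3.3/2^11 = 1.611 mV.
Scaled input = 333.8861 LSBs, so code = 333.
Reconstructed: 0.53657227 V.
Error = 0.538 − 0.53657227 = 0.00142773 V = 1.428 mV.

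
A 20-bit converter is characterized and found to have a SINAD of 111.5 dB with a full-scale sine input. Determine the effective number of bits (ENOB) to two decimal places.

ENOB = (SINAD − 1.76) / 6.02 = (111.5 − 1.76)/6.02 = 18.229.

18.23 bits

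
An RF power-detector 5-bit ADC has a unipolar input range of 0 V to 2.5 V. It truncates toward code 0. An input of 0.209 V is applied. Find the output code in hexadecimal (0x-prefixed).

With 32 levels over 2.5 V, one step is 78.125 mV.
(0.209 − 0) / 0.078125 = 2.675 LSBs.
So the output code is 2.
In hexadecimal (0x-prefixed): 0x2.

code 0x2 (decimal 2)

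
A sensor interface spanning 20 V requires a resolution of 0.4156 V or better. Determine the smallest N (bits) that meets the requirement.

Number of steps required ≥ 20 V / 0.4156 V = 48.12.
Need 2^N ≥ 48.12; 2^5 = 32, 2^6 = 64.
Minimum N = 6.

6 bits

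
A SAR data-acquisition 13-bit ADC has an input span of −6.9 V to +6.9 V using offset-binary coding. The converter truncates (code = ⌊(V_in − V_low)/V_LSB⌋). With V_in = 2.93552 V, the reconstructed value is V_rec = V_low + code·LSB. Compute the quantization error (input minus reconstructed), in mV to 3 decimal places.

0.999 mV

Step size: 13.8 V ÷ 2^13 = 1.685 mV.
(V_in − V_low)/LSB = (2.93552 − (−6.9))/0.00168457 = 5838.5927 → code 5838 (floor).
V_rec = (−6.9) + 5838·0.00168457 = 2.9345215 V.
V_in − V_rec = 0.000998516 V = 0.999 mV.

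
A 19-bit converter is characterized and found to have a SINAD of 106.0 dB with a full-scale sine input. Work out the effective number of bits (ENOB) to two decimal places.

17.32 bits

ENOB = (SINAD − 1.76) / 6.02 = (106.0 − 1.76)/6.02 = 17.316.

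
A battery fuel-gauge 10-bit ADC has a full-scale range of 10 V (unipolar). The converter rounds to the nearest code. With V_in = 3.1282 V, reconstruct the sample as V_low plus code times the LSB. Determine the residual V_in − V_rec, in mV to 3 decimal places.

LSB = 10/2^10 = 9.766 mV.
Scaled input = 320.3277 LSBs, so code = 320.
Code 320 maps back to 0 + 320×0.00976562 V = 3.125 V.
V_in − V_rec = 0.0032 V = 3.200 mV.

3.200 mV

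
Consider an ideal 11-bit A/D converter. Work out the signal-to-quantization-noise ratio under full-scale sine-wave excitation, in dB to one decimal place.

68.0 dB

SNR ≈ 6.02·N + 1.76 dB = 6.02·11 + 1.76 = 67.98 dB.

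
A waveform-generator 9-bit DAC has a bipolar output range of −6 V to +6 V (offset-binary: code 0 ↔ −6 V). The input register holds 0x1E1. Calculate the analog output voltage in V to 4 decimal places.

5.2734 V

LSB = 12 V / 2^9 = 23.438 mV.
Code 0x1E1 = 481 decimal.
V_out = (−6) + 481 × 0.0234375 V = 5.27344 V.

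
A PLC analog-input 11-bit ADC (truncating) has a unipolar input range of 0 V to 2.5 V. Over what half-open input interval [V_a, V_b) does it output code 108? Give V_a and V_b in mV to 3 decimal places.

LSB = 2.5/2^11 = 1.221 mV.
V_a = V_low + 108·LSB = 0.131836 V; V_b = V_low + 109·LSB = 0.133057 V.

[131.836 mV, 133.057 mV)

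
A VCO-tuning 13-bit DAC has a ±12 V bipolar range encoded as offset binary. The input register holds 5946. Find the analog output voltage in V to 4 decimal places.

5.4199 V

LSB = 24 V / 2^13 = 2.930 mV.
V_out = (−12) + 5946 × 0.00292969 V = 5.41992 V.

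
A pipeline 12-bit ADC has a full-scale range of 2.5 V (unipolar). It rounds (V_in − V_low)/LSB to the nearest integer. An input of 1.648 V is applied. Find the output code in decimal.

With 4096 levels over 2.5 V, one step is 0.610 mV.
Input sits at 2700.083 steps above V_low.
So the output code is 2700.

code 2700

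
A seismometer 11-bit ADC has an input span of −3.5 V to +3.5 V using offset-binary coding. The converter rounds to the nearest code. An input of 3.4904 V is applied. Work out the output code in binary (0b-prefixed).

Full-scale span = 7 V; LSB = 7/2^11 = 3.418 mV.
Input sits at 2045.191 steps above V_low.
Round → code 2045.
In binary (0b-prefixed): 0b11111111101.

code 0b11111111101 (decimal 2045)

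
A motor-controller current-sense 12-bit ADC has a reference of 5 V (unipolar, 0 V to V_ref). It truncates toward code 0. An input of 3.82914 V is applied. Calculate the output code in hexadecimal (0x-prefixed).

LSB = 5 V / 4096 = 1.221 mV.
(V_in − V_low)/LSB = (3.82914 − 0) / 0.0012207 = 3136.831.
Floor → code 3136.
In hexadecimal (0x-prefixed): 0xC40.

code 0xC40 (decimal 3136)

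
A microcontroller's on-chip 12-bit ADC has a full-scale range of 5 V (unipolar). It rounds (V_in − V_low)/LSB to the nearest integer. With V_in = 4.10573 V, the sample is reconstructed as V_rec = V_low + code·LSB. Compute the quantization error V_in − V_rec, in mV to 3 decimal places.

LSB = 5/2^12 = 1.221 mV.
Scaled input = 3363.4140 LSBs, so code = 3363.
Code 3363 maps back to 0 + 3363×0.0012207 V = 4.1052246 V.
Error = 4.10573 − 4.1052246 = 0.000505391 V = 0.505 mV.

0.505 mV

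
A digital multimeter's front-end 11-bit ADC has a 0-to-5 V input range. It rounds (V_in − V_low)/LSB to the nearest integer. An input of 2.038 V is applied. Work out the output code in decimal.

Full-scale span = 5 V; LSB = 5/2^11 = 2.441 mV.
(2.038 − 0) / 0.00244141 = 834.765 LSBs.
So the output code is 835.

code 835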